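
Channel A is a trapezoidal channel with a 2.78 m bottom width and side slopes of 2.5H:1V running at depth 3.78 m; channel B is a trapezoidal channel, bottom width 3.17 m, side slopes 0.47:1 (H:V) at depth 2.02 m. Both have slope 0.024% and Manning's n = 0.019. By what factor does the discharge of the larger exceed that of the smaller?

Channel A: With bottom width b = 2.78 m and side slope z = 2.5: A = (b + zy)y = (2.78 + 2.5×3.78)×3.78 = 46.23 m²; P = b + 2y√(1+z²) = 2.78 + 2×3.78×2.693 = 23.14 m. Hydraulic radius R = A/P = 46.23/23.14 = 1.998 m. Q_A = (1/0.019)·46.23·1.998^(2/3)·√0.00024 = 59.8 m³/s.
Channel B: With bottom width b = 3.17 m and side slope z = 0.47: A = (b + zy)y = (3.17 + 0.47×2.02)×2.02 = 8.321 m²; P = b + 2y√(1+z²) = 3.17 + 2×2.02×1.105 = 7.634 m. Hydraulic radius R = A/P = 8.321/7.634 = 1.09 m. Q_B = (1/0.019)·8.321·1.09^(2/3)·√0.00024 = 7.186 m³/s.
The larger discharge is 59.8 m³/s and the smaller is 7.186 m³/s; the ratio is 8.32.

8.32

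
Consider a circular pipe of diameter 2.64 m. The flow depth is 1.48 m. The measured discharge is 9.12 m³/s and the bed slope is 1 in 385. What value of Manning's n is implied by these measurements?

n = 0.014

For a circular section of diameter D = 2.64 m at depth y = 1.48 m, the central angle is θ = 2 arccos(1 − 2y/D) = 3.385 rad. Then A = (D²/8)(θ − sin θ) = 3.158 m² and P = Dθ/2 = 4.468 m.
Hydraulic radius R = A/P = 3.158/4.468 = 0.7069 m.
Rearranging Manning's equation: n = (1/Q) A R^(2/3) S^(1/2) = (1/9.12) × 3.158 × 0.7069^(2/3) × √0.002597 = 0.014.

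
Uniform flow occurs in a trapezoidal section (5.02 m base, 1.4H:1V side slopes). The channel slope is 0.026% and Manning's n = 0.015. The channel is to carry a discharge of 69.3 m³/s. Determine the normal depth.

y_n = 3.76 m

Manning's equation rearranged: A R^(2/3) = nQ / (1·√S) = 0.015 × 69.3 / (√0.00026) = 64.47.
Try y = 4.35 m: A R^(2/3) = 87.06 — over.
Try y = 3.13 m: A R^(2/3) = 44.57 — short.
Try y = 3.76 m: A R^(2/3) = 64.48 — ≈ 64.47.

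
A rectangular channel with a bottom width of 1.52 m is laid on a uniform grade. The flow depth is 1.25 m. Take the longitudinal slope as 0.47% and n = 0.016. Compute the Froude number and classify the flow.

Flow area A = b·y = 1.52 × 1.25 = 1.9 m². Wetted perimeter P = b + 2y = 1.52 + 2×1.25 = 4.02 m.
Hydraulic radius R = A/P = 1.9/4.02 = 0.4726 m.
V = (1/n) R^(2/3) √S = (1/0.016) × 0.4726^(2/3) × √0.0047 = 2.6 m/s. Hydraulic depth D_h = A/T = 1.9/1.52 = 1.25 m.
Froude number Fr = V/√(g·D_h) = 2.6/√(9.81×1.25) = 0.742, which is less than 1, so the flow is subcritical.

subcritical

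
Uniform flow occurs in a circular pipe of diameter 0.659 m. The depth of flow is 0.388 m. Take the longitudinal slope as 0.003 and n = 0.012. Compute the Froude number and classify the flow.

subcritical

For a circular section of diameter D = 0.659 m at depth y = 0.388 m, the central angle is θ = 2 arccos(1 − 2y/D) = 3.499 rad. Then A = (D²/8)(θ − sin θ) = 0.2089 m² and P = Dθ/2 = 1.153 m.
Hydraulic radius R = A/P = 0.2089/1.153 = 0.1812 m.
V = (1/n) R^(2/3) √S = (1/0.012) × 0.1812^(2/3) × √0.003 = 1.462 m/s. Hydraulic depth D_h = A/T = 0.2089/0.6485 = 0.3221 m.
Froude number Fr = V/√(g·D_h) = 1.462/√(9.81×0.3221) = 0.822, which is less than 1, so the flow is subcritical.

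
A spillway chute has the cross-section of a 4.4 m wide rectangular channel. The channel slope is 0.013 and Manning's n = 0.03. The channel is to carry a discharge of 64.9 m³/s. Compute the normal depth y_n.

Manning's equation rearranged: A R^(2/3) = nQ / (1·√S) = 0.03 × 64.9 / (√0.013) = 17.08.
Try y = 2.33 m: A R^(2/3) = 11.13 — short.
Try y = 3.92 m: A R^(2/3) = 21.68 — over.
Try y = 3.24 m: A R^(2/3) = 17.07 — ≈ 17.08.

y_n = 3.24 m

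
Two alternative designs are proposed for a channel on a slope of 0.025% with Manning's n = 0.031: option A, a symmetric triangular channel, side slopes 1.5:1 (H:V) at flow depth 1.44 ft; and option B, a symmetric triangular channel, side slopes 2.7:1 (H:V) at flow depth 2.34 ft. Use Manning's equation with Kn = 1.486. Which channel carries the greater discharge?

channel B

Channel A: For a triangular section with side slope z = 1.5: A = zy² = 1.5×1.44² = 3.11 ft²; P = 2y√(1+z²) = 2×1.44×1.803 = 5.192 ft. Hydraulic radius R = A/P = 3.11/5.192 = 0.5991 ft. Q_A = (1.486/0.031)·3.11·0.5991^(2/3)·√0.00025 = 1.675 ft³/s.
Channel B: For a triangular section with side slope z = 2.7: A = zy² = 2.7×2.34² = 14.78 ft²; P = 2y√(1+z²) = 2×2.34×2.879 = 13.47 ft. Hydraulic radius R = A/P = 14.78/13.47 = 1.097 ft. Q_B = (1.486/0.031)·14.78·1.097^(2/3)·√0.00025 = 11.92 ft³/s.
Q_A = 1.675 ft³/s vs Q_B = 11.92 ft³/s, so channel B carries more.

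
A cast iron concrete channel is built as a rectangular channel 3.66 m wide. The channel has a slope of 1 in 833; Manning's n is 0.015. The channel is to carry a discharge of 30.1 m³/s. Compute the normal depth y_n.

Manning's equation rearranged: A R^(2/3) = nQ / (1·√S) = 0.015 × 30.1 / (√0.0012) = 13.03.
Trying y = 4.01 m: A R^(2/3) = 17.09 — over.
Trying y = 2.3 m: A R^(2/3) = 8.525 — short.
Trying y = 3.21 m: A R^(2/3) = 13.01 — matches.

y_n = 3.21 m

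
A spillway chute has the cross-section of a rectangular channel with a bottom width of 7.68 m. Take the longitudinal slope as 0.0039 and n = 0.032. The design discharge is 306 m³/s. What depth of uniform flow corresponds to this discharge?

y_n = 10.3 m

Manning's equation rearranged: A R^(2/3) = nQ / (1·√S) = 0.032 × 306 / (√0.0039) = 156.8.
Trying y = 8.33 m: A R^(2/3) = 121.8 — short.
Trying y = 11.5 m: A R^(2/3) = 178.7 — over.
Trying y = 10.3 m: A R^(2/3) = 157 — close enough.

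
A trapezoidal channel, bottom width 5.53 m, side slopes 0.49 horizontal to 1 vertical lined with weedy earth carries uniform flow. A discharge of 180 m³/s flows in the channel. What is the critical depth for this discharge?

At critical depth, Q² T / (g A³) = 1, i.e. A³/T = Q²/g = 180²/9.81 = 3303.
Try y = 4.9 m: A³/T = 5681 — high.
Try y = 3.01 m: A³/T = 1105 — low.
Try y = 4.18 m: A³/T = 3302 — matches.

y_c = 4.18 m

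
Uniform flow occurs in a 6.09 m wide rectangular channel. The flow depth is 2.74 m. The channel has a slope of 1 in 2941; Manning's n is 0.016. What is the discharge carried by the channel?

Flow area A = b·y = 6.09 × 2.74 = 16.69 m². Wetted perimeter P = b + 2y = 6.09 + 2×2.74 = 11.57 m.
Hydraulic radius R = A/P = 16.69/11.57 = 1.442 m.
Manning's equation: Q = (1/n) A R^(2/3) S^(1/2) = (1/0.016) × 16.69 × 1.442^(2/3) × 0.00034^(1/2) = 24.5 m³/s.

Q = 24.5 m³/s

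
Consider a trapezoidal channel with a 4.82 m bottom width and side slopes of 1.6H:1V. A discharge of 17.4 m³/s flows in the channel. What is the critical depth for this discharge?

At critical depth, Q² T / (g A³) = 1, i.e. A³/T = Q²/g = 17.4²/9.81 = 30.86.
Trying y = 1.13 m: A³/T = 49.8 — over.
Trying y = 0.882 m: A³/T = 21.72 — short.
Trying y = 0.98 m: A³/T = 30.84 — ≈ 30.86.

y_c = 0.98 m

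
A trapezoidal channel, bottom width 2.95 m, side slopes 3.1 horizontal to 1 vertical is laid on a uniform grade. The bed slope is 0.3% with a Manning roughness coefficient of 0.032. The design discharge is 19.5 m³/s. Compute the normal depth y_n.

Manning's equation rearranged: A R^(2/3) = nQ / (1·√S) = 0.032 × 19.5 / (√0.003) = 11.39.
Trying y = 1.08 m: A R^(2/3) = 5.266 — low.
Trying y = 1.92 m: A R^(2/3) = 18.28 — high.
Trying y = 1.55 m: A R^(2/3) = 11.38 — ≈ 11.39.

y_n = 1.55 m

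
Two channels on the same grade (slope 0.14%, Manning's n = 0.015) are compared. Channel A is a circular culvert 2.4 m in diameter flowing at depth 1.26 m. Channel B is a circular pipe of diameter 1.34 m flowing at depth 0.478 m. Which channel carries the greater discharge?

channel A

Channel A: For a circular section of diameter D = 2.4 m at depth y = 1.26 m, the central angle is θ = 2 arccos(1 − 2y/D) = 3.242 rad. Then A = (D²/8)(θ − sin θ) = 2.406 m² and P = Dθ/2 = 3.89 m. Hydraulic radius R = A/P = 2.406/3.89 = 0.6185 m. Q_A = (1/0.015)·2.406·0.6185^(2/3)·√0.0014 = 4.356 m³/s.
Channel B: For a circular section of diameter D = 1.34 m at depth y = 0.478 m, the central angle is θ = 2 arccos(1 − 2y/D) = 2.56 rad. Then A = (D²/8)(θ − sin θ) = 0.4514 m² and P = Dθ/2 = 1.715 m. Hydraulic radius R = A/P = 0.4514/1.715 = 0.2632 m. Q_B = (1/0.015)·0.4514·0.2632^(2/3)·√0.0014 = 0.4624 m³/s.
Q_A = 4.356 m³/s vs Q_B = 0.4624 m³/s, so channel A carries more.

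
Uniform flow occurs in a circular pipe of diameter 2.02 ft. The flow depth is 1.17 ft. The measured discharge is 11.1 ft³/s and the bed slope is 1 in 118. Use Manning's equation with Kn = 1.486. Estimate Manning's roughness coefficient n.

n = 0.0159

For a circular section of diameter D = 2.02 ft at depth y = 1.17 ft, the central angle is θ = 2 arccos(1 − 2y/D) = 3.46 rad. Then A = (D²/8)(θ − sin θ) = 1.924 ft² and P = Dθ/2 = 3.494 ft.
Hydraulic radius R = A/P = 1.924/3.494 = 0.5507 ft.
Rearranging Manning's equation: n = (1.486/Q) A R^(2/3) S^(1/2) = (1.486/11.1) × 1.924 × 0.5507^(2/3) × √0.008475 = 0.0159.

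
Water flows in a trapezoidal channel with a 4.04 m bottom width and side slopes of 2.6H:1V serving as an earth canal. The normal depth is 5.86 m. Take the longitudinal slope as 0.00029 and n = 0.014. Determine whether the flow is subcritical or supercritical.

subcritical

With bottom width b = 4.04 m and side slope z = 2.6: A = (b + zy)y = (4.04 + 2.6×5.86)×5.86 = 113 m²; P = b + 2y√(1+z²) = 4.04 + 2×5.86×2.786 = 36.69 m.
Hydraulic radius R = A/P = 113/36.69 = 3.079 m.
V = (1/n) R^(2/3) √S = (1/0.014) × 3.079^(2/3) × √0.00029 = 2.574 m/s. Hydraulic depth D_h = A/T = 113/34.51 = 3.273 m.
Froude number Fr = V/√(g·D_h) = 2.574/√(9.81×3.273) = 0.454, which is less than 1, so the flow is subcritical.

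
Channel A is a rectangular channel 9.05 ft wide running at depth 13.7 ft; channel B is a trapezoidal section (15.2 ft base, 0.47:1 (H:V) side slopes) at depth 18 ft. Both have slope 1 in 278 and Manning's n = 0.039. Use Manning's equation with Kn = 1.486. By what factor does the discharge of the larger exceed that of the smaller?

5.95

Channel A: Flow area A = b·y = 9.05 × 13.7 = 124 ft². Wetted perimeter P = b + 2y = 9.05 + 2×13.7 = 36.45 ft. Hydraulic radius R = A/P = 124/36.45 = 3.402 ft. Q_A = (1.486/0.039)·124·3.402^(2/3)·√0.003597 = 640.8 ft³/s.
Channel B: With bottom width b = 15.2 ft and side slope z = 0.47: A = (b + zy)y = (15.2 + 0.47×18)×18 = 425.9 ft²; P = b + 2y√(1+z²) = 15.2 + 2×18×1.105 = 54.98 ft. Hydraulic radius R = A/P = 425.9/54.98 = 7.746 ft. Q_B = (1.486/0.039)·425.9·7.746^(2/3)·√0.003597 = 3810 ft³/s.
The larger discharge is 3810 ft³/s and the smaller is 640.8 ft³/s; the ratio is 5.95.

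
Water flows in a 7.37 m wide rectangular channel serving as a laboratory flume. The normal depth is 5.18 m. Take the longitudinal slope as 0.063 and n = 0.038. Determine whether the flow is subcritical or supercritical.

Flow area A = b·y = 7.37 × 5.18 = 38.18 m². Wetted perimeter P = b + 2y = 7.37 + 2×5.18 = 17.73 m.
Hydraulic radius R = A/P = 38.18/17.73 = 2.153 m.
V = (1/n) R^(2/3) √S = (1/0.038) × 2.153^(2/3) × √0.063 = 11.01 m/s. Hydraulic depth D_h = A/T = 38.18/7.37 = 5.18 m.
Froude number Fr = V/√(g·D_h) = 11.01/√(9.81×5.18) = 1.55, which is greater than 1, so the flow is supercritical.

supercritical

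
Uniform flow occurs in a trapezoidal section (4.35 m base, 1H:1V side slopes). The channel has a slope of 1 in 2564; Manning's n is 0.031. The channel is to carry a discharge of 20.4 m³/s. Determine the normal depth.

y_n = 3.02 m

Manning's equation rearranged: A R^(2/3) = nQ / (1·√S) = 0.031 × 20.4 / (√0.00039) = 32.02.
At y = 2.65 m: A R^(2/3) = 25.02 — too small.
At y = 3.7 m: A R^(2/3) = 47.45 — too large.
At y = 3.02 m: A R^(2/3) = 32.03 — matches.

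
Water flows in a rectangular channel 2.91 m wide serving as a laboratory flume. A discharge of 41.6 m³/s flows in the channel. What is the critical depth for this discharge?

For a rectangular channel, critical depth y_c = (q²/g)^(1/3) where q = Q/b = 41.6/2.91 = 14.3 m²/s.
So y_c = (14.3²/9.81)^(1/3) = 2.75 m.

y_c = 2.75 m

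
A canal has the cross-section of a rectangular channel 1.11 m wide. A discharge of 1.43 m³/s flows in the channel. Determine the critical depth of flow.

y_c = 0.553 m

For a rectangular channel, critical depth y_c = (q²/g)^(1/3) where q = Q/b = 1.43/1.11 = 1.288 m²/s.
So y_c = (1.288²/9.81)^(1/3) = 0.553 m.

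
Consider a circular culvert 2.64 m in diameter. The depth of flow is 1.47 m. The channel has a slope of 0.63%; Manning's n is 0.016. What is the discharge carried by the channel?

Q = 12.3 m³/s

For a circular section of diameter D = 2.64 m at depth y = 1.47 m, the central angle is θ = 2 arccos(1 − 2y/D) = 3.369 rad. Then A = (D²/8)(θ − sin θ) = 3.132 m² and P = Dθ/2 = 4.448 m.
Hydraulic radius R = A/P = 3.132/4.448 = 0.7042 m.
Manning's equation: Q = (1/n) A R^(2/3) S^(1/2) = (1/0.016) × 3.132 × 0.7042^(2/3) × 0.0063^(1/2) = 12.3 m³/s.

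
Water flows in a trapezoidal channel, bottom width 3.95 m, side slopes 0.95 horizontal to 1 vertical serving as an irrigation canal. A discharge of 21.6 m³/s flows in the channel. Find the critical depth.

At critical depth, Q² T / (g A³) = 1, i.e. A³/T = Q²/g = 21.6²/9.81 = 47.56.
Try y = 1.43 m: A³/T = 65.61 — over.
Try y = 0.984 m: A³/T = 19.08 — short.
Try y = 1.3 m: A³/T = 47.7 — matches.

y_c = 1.3 m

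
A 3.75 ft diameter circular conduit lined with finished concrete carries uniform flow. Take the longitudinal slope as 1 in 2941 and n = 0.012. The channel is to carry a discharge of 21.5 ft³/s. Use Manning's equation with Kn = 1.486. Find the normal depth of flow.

Manning's equation rearranged: A R^(2/3) = nQ / (1.486·√S) = 0.012 × 21.5 / (1.486 × √0.00034) = 9.416.
Try y = 3.12 ft: A R^(2/3) = 10.72 — high.
Try y = 2.27 ft: A R^(2/3) = 7.204 — low.
Try y = 2.76 ft: A R^(2/3) = 9.434 — ≈ 9.416.

y_n = 2.76 ft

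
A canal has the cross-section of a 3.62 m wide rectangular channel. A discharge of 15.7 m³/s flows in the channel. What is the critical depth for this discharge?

For a rectangular channel, critical depth y_c = (q²/g)^(1/3) where q = Q/b = 15.7/3.62 = 4.337 m²/s.
So y_c = (4.337²/9.81)^(1/3) = 1.24 m.

y_c = 1.24 m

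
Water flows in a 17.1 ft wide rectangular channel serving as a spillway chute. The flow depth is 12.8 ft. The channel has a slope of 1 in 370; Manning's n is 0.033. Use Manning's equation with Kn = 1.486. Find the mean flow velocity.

V = 6.96 ft/s

Flow area A = b·y = 17.1 × 12.8 = 218.9 ft². Wetted perimeter P = b + 2y = 17.1 + 2×12.8 = 42.7 ft.
Hydraulic radius R = A/P = 218.9/42.7 = 5.126 ft.
From Manning's equation, V = (1.486/n) R^(2/3) S^(1/2) = (1.486/0.033) × 5.126^(2/3) × 0.002703^(1/2) = 6.96 ft/s.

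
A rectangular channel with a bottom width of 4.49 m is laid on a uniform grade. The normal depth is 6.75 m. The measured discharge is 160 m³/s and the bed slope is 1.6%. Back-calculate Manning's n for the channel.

n = 0.0339

Flow area A = b·y = 4.49 × 6.75 = 30.31 m². Wetted perimeter P = b + 2y = 4.49 + 2×6.75 = 17.99 m.
Hydraulic radius R = A/P = 30.31/17.99 = 1.685 m.
Rearranging Manning's equation: n = (1/Q) A R^(2/3) S^(1/2) = (1/160) × 30.31 × 1.685^(2/3) × √0.016 = 0.0339.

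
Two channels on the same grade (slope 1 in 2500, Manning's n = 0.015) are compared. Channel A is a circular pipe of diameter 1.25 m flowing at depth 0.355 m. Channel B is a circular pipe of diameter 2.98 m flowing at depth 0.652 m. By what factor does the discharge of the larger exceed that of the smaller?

6.05

Channel A: For a circular section of diameter D = 1.25 m at depth y = 0.355 m, the central angle is θ = 2 arccos(1 − 2y/D) = 2.248 rad. Then A = (D²/8)(θ − sin θ) = 0.2869 m² and P = Dθ/2 = 1.405 m. Hydraulic radius R = A/P = 0.2869/1.405 = 0.2042 m. Q_A = (1/0.015)·0.2869·0.2042^(2/3)·√0.0004 = 0.1326 m³/s.
Channel B: For a circular section of diameter D = 2.98 m at depth y = 0.652 m, the central angle is θ = 2 arccos(1 − 2y/D) = 1.947 rad. Then A = (D²/8)(θ − sin θ) = 1.129 m² and P = Dθ/2 = 2.901 m. Hydraulic radius R = A/P = 1.129/2.901 = 0.3891 m. Q_B = (1/0.015)·1.129·0.3891^(2/3)·√0.0004 = 0.8022 m³/s.
The larger discharge is 0.8022 m³/s and the smaller is 0.1326 m³/s; the ratio is 6.05.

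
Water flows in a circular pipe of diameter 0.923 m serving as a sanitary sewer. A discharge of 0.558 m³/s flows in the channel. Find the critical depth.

y_c = 0.433 m

At critical depth, Q² T / (g A³) = 1, i.e. A³/T = Q²/g = 0.558²/9.81 = 0.03174.
At y = 0.316 m: A³/T = 0.009482 — low.
At y = 0.433 m: A³/T = 0.0318 — matches.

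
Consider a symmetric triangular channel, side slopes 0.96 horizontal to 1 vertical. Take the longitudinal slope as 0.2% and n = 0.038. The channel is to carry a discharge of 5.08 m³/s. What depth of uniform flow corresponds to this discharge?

Manning's equation rearranged: A R^(2/3) = nQ / (1·√S) = 0.038 × 5.08 / (√0.002) = 4.317.
At y = 2.85 m: A R^(2/3) = 7.729 — over.
At y = 2.29 m: A R^(2/3) = 4.313 — ≈ 4.317.

y_n = 2.29 m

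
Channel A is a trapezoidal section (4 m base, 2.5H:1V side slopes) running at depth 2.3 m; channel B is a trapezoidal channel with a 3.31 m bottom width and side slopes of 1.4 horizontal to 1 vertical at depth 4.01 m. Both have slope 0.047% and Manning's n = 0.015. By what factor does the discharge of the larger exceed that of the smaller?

Channel A: With bottom width b = 4 m and side slope z = 2.5: A = (b + zy)y = (4 + 2.5×2.3)×2.3 = 22.42 m²; P = b + 2y√(1+z²) = 4 + 2×2.3×2.693 = 16.39 m. Hydraulic radius R = A/P = 22.42/16.39 = 1.369 m. Q_A = (1/0.015)·22.42·1.369^(2/3)·√0.00047 = 39.95 m³/s.
Channel B: With bottom width b = 3.31 m and side slope z = 1.4: A = (b + zy)y = (3.31 + 1.4×4.01)×4.01 = 35.79 m²; P = b + 2y√(1+z²) = 3.31 + 2×4.01×1.72 = 17.11 m. Hydraulic radius R = A/P = 35.79/17.11 = 2.092 m. Q_B = (1/0.015)·35.79·2.092^(2/3)·√0.00047 = 84.59 m³/s.
The larger discharge is 84.59 m³/s and the smaller is 39.95 m³/s; the ratio is 2.12.

2.12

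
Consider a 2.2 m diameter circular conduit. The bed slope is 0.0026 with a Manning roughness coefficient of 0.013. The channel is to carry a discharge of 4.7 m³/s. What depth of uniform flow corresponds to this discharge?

y_n = 1.06 m

Manning's equation rearranged: A R^(2/3) = nQ / (1·√S) = 0.013 × 4.7 / (√0.0026) = 1.198.
Try y = 0.759 m: A R^(2/3) = 0.653 — too small.
Try y = 1.06 m: A R^(2/3) = 1.198 — matches.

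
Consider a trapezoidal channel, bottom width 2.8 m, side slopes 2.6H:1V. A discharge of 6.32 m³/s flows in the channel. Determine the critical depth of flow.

At critical depth, Q² T / (g A³) = 1, i.e. A³/T = Q²/g = 6.32²/9.81 = 4.072.
At y = 0.803 m: A³/T = 8.668 — high.
At y = 0.652 m: A³/T = 4.067 — ≈ 4.072.

y_c = 0.652 m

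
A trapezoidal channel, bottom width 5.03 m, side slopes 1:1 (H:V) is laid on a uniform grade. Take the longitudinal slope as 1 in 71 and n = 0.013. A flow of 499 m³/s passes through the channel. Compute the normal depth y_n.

y_n = 3.77 m

Manning's equation rearranged: A R^(2/3) = nQ / (1·√S) = 0.013 × 499 / (√0.01408) = 54.66.
Try y = 3.38 m: A R^(2/3) = 44.34 — too small.
Try y = 4.53 m: A R^(2/3) = 78.21 — too large.
Try y = 3.77 m: A R^(2/3) = 54.65 — ≈ 54.66.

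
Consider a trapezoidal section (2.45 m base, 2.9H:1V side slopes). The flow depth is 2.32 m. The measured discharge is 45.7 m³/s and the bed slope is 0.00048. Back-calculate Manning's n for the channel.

With bottom width b = 2.45 m and side slope z = 2.9: A = (b + zy)y = (2.45 + 2.9×2.32)×2.32 = 21.29 m²; P = b + 2y√(1+z²) = 2.45 + 2×2.32×3.068 = 16.68 m.
Hydraulic radius R = A/P = 21.29/16.68 = 1.276 m.
Rearranging Manning's equation: n = (1/Q) A R^(2/3) S^(1/2) = (1/45.7) × 21.29 × 1.276^(2/3) × √0.00048 = 0.012.

n = 0.012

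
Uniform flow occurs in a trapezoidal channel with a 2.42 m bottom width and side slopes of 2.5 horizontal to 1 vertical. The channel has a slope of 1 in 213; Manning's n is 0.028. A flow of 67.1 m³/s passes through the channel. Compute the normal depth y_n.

Manning's equation rearranged: A R^(2/3) = nQ / (1·√S) = 0.028 × 67.1 / (√0.004695) = 27.42.
At y = 2.14 m: A R^(2/3) = 18.7 — short.
At y = 3.15 m: A R^(2/3) = 45.7 — over.
At y = 2.53 m: A R^(2/3) = 27.41 — ≈ 27.42.

y_n = 2.53 m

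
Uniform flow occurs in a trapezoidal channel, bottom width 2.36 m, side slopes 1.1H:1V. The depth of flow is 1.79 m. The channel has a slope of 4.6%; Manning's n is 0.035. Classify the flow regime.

With bottom width b = 2.36 m and side slope z = 1.1: A = (b + zy)y = (2.36 + 1.1×1.79)×1.79 = 7.749 m²; P = b + 2y√(1+z²) = 2.36 + 2×1.79×1.487 = 7.682 m.
Hydraulic radius R = A/P = 7.749/7.682 = 1.009 m.
V = (1/n) R^(2/3) √S = (1/0.035) × 1.009^(2/3) × √0.046 = 6.163 m/s. Hydraulic depth D_h = A/T = 7.749/6.298 = 1.23 m.
Froude number Fr = V/√(g·D_h) = 6.163/√(9.81×1.23) = 1.77, which is greater than 1, so the flow is supercritical.

supercritical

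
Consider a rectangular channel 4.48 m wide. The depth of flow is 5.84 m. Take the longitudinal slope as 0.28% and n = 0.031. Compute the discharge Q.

Q = 61.6 m³/s

Flow area A = b·y = 4.48 × 5.84 = 26.16 m². Wetted perimeter P = b + 2y = 4.48 + 2×5.84 = 16.16 m.
Hydraulic radius R = A/P = 26.16/16.16 = 1.619 m.
Manning's equation: Q = (1/n) A R^(2/3) S^(1/2) = (1/0.031) × 26.16 × 1.619^(2/3) × 0.0028^(1/2) = 61.6 m³/s.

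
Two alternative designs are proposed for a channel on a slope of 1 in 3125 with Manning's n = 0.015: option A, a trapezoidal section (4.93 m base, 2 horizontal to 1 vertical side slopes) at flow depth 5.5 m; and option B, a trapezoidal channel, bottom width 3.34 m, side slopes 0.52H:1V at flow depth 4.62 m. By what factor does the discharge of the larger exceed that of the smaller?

Channel A: With bottom width b = 4.93 m and side slope z = 2: A = (b + zy)y = (4.93 + 2×5.5)×5.5 = 87.61 m²; P = b + 2y√(1+z²) = 4.93 + 2×5.5×2.236 = 29.53 m. Hydraulic radius R = A/P = 87.61/29.53 = 2.967 m. Q_A = (1/0.015)·87.61·2.967^(2/3)·√0.00032 = 215.8 m³/s.
Channel B: With bottom width b = 3.34 m and side slope z = 0.52: A = (b + zy)y = (3.34 + 0.52×4.62)×4.62 = 26.53 m²; P = b + 2y√(1+z²) = 3.34 + 2×4.62×1.127 = 13.75 m. Hydraulic radius R = A/P = 26.53/13.75 = 1.929 m. Q_B = (1/0.015)·26.53·1.929^(2/3)·√0.00032 = 49.02 m³/s.
The larger discharge is 215.8 m³/s and the smaller is 49.02 m³/s; the ratio is 4.4.

4.4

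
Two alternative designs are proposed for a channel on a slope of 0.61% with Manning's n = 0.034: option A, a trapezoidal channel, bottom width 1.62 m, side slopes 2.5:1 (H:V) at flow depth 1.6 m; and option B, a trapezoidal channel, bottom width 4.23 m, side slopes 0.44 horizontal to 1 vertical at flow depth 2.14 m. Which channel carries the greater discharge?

channel B

Channel A: With bottom width b = 1.62 m and side slope z = 2.5: A = (b + zy)y = (1.62 + 2.5×1.6)×1.6 = 8.992 m²; P = b + 2y√(1+z²) = 1.62 + 2×1.6×2.693 = 10.24 m. Hydraulic radius R = A/P = 8.992/10.24 = 0.8784 m. Q_A = (1/0.034)·8.992·0.8784^(2/3)·√0.0061 = 18.95 m³/s.
Channel B: With bottom width b = 4.23 m and side slope z = 0.44: A = (b + zy)y = (4.23 + 0.44×2.14)×2.14 = 11.07 m²; P = b + 2y√(1+z²) = 4.23 + 2×2.14×1.093 = 8.906 m. Hydraulic radius R = A/P = 11.07/8.906 = 1.243 m. Q_B = (1/0.034)·11.07·1.243^(2/3)·√0.0061 = 29.39 m³/s.
Q_A = 18.95 m³/s vs Q_B = 29.39 m³/s, so channel B carries more.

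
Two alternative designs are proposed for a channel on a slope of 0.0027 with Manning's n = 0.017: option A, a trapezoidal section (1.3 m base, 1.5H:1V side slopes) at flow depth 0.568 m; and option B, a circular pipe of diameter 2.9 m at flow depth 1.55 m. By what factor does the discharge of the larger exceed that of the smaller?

4.77

Channel A: With bottom width b = 1.3 m and side slope z = 1.5: A = (b + zy)y = (1.3 + 1.5×0.568)×0.568 = 1.222 m²; P = b + 2y√(1+z²) = 1.3 + 2×0.568×1.803 = 3.348 m. Hydraulic radius R = A/P = 1.222/3.348 = 0.3651 m. Q_A = (1/0.017)·1.222·0.3651^(2/3)·√0.0027 = 1.909 m³/s.
Channel B: For a circular section of diameter D = 2.9 m at depth y = 1.55 m, the central angle is θ = 2 arccos(1 − 2y/D) = 3.28 rad. Then A = (D²/8)(θ − sin θ) = 3.592 m² and P = Dθ/2 = 4.755 m. Hydraulic radius R = A/P = 3.592/4.755 = 0.7554 m. Q_B = (1/0.017)·3.592·0.7554^(2/3)·√0.0027 = 9.108 m³/s.
The larger discharge is 9.108 m³/s and the smaller is 1.909 m³/s; the ratio is 4.77.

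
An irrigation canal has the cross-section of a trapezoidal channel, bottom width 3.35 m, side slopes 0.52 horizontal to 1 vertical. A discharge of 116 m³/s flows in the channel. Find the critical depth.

At critical depth, Q² T / (g A³) = 1, i.e. A³/T = Q²/g = 116²/9.81 = 1372.
Trying y = 4.37 m: A³/T = 1879 — too large.
Trying y = 4.01 m: A³/T = 1377 — close enough.

y_c = 4.01 m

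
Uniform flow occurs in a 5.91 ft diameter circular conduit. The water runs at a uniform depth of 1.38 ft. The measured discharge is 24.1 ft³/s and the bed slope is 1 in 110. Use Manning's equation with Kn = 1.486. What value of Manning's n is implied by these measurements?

n = 0.025

For a circular section of diameter D = 5.91 ft at depth y = 1.38 ft, the central angle is θ = 2 arccos(1 − 2y/D) = 2.017 rad. Then A = (D²/8)(θ − sin θ) = 4.87 ft² and P = Dθ/2 = 5.961 ft.
Hydraulic radius R = A/P = 4.87/5.961 = 0.8169 ft.
Rearranging Manning's equation: n = (1.486/Q) A R^(2/3) S^(1/2) = (1.486/24.1) × 4.87 × 0.8169^(2/3) × √0.009091 = 0.025.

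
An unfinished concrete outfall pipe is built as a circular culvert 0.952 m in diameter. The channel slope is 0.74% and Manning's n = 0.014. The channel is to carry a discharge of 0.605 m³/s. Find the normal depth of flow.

Manning's equation rearranged: A R^(2/3) = nQ / (1·√S) = 0.014 × 0.605 / (√0.0074) = 0.09846.
Try y = 0.47 m: A R^(2/3) = 0.1338 — high.
Try y = 0.395 m: A R^(2/3) = 0.09847 — matches.

y_n = 0.395 m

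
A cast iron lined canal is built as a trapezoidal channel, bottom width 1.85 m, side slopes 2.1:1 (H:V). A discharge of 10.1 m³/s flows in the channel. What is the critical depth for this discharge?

y_c = 1.01 m

At critical depth, Q² T / (g A³) = 1, i.e. A³/T = Q²/g = 10.1²/9.81 = 10.4.
Try y = 0.793 m: A³/T = 4.181 — low.
Try y = 1.11 m: A³/T = 15.35 — high.
Try y = 1.01 m: A³/T = 10.59 — close enough.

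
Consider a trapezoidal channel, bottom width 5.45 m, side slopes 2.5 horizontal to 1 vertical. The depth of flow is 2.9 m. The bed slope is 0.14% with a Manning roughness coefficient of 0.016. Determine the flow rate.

Q = 125 m³/s

With bottom width b = 5.45 m and side slope z = 2.5: A = (b + zy)y = (5.45 + 2.5×2.9)×2.9 = 36.83 m²; P = b + 2y√(1+z²) = 5.45 + 2×2.9×2.693 = 21.07 m.
Hydraulic radius R = A/P = 36.83/21.07 = 1.748 m.
Manning's equation: Q = (1/n) A R^(2/3) S^(1/2) = (1/0.016) × 36.83 × 1.748^(2/3) × 0.0014^(1/2) = 125 m³/s.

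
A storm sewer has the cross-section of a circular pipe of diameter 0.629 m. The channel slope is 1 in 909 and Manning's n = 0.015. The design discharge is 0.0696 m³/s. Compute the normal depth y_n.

y_n = 0.256 m

Manning's equation rearranged: A R^(2/3) = nQ / (1·√S) = 0.015 × 0.0696 / (√0.0011) = 0.03148.
At y = 0.319 m: A R^(2/3) = 0.04637 — over.
At y = 0.225 m: A R^(2/3) = 0.0248 — short.
At y = 0.256 m: A R^(2/3) = 0.03149 — matches.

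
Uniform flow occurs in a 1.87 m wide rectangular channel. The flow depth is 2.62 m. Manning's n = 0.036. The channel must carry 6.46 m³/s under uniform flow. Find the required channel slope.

Flow area A = b·y = 1.87 × 2.62 = 4.899 m². Wetted perimeter P = b + 2y = 1.87 + 2×2.62 = 7.11 m.
Hydraulic radius R = A/P = 4.899/7.11 = 0.6891 m.
From Manning's equation, S = [nQ / (1 A R^(2/3))]² = [0.036 × 6.46 / (1 × 4.899 × 0.6891^(2/3))]² = 0.0037.

S = 0.0037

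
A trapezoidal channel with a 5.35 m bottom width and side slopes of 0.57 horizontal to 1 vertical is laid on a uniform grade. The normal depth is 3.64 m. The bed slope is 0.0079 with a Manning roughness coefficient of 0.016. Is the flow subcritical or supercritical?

With bottom width b = 5.35 m and side slope z = 0.57: A = (b + zy)y = (5.35 + 0.57×3.64)×3.64 = 27.03 m²; P = b + 2y√(1+z²) = 5.35 + 2×3.64×1.151 = 13.73 m.
Hydraulic radius R = A/P = 27.03/13.73 = 1.968 m.
V = (1/n) R^(2/3) √S = (1/0.016) × 1.968^(2/3) × √0.0079 = 8.725 m/s. Hydraulic depth D_h = A/T = 27.03/9.5 = 2.845 m.
Froude number Fr = V/√(g·D_h) = 8.725/√(9.81×2.845) = 1.65, which is greater than 1, so the flow is supercritical.

supercritical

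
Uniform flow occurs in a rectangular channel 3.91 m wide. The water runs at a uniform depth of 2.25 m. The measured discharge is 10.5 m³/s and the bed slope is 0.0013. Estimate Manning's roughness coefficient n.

Flow area A = b·y = 3.91 × 2.25 = 8.797 m². Wetted perimeter P = b + 2y = 3.91 + 2×2.25 = 8.41 m.
Hydraulic radius R = A/P = 8.797/8.41 = 1.046 m.
Rearranging Manning's equation: n = (1/Q) A R^(2/3) S^(1/2) = (1/10.5) × 8.797 × 1.046^(2/3) × √0.0013 = 0.0311.

n = 0.0311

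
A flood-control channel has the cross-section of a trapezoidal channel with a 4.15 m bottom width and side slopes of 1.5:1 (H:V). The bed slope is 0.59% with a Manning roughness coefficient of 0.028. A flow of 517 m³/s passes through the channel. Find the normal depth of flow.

Manning's equation rearranged: A R^(2/3) = nQ / (1·√S) = 0.028 × 517 / (√0.0059) = 188.5.
Trying y = 5.43 m: A R^(2/3) = 133.1 — short.
Trying y = 7.47 m: A R^(2/3) = 273.9 — over.
Trying y = 6.34 m: A R^(2/3) = 188.3 — matches.

y_n = 6.34 m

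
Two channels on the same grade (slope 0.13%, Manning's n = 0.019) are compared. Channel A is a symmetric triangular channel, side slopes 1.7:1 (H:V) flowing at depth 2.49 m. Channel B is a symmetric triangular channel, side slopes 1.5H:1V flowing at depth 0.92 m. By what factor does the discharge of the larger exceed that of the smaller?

16.5

Channel A: For a triangular section with side slope z = 1.7: A = zy² = 1.7×2.49² = 10.54 m²; P = 2y√(1+z²) = 2×2.49×1.972 = 9.822 m. Hydraulic radius R = A/P = 10.54/9.822 = 1.073 m. Q_A = (1/0.019)·10.54·1.073^(2/3)·√0.0013 = 20.96 m³/s.
Channel B: For a triangular section with side slope z = 1.5: A = zy² = 1.5×0.92² = 1.27 m²; P = 2y√(1+z²) = 2×0.92×1.803 = 3.317 m. Hydraulic radius R = A/P = 1.27/3.317 = 0.3827 m. Q_B = (1/0.019)·1.27·0.3827^(2/3)·√0.0013 = 1.27 m³/s.
The larger discharge is 20.96 m³/s and the smaller is 1.27 m³/s; the ratio is 16.5.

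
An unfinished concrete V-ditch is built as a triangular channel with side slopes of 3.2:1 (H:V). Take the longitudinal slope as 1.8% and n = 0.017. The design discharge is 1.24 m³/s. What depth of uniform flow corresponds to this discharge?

Manning's equation rearranged: A R^(2/3) = nQ / (1·√S) = 0.017 × 1.24 / (√0.018) = 0.1571.
Try y = 0.304 m: A R^(2/3) = 0.08165 — low.
Try y = 0.389 m: A R^(2/3) = 0.1576 — close enough.

y_n = 0.389 m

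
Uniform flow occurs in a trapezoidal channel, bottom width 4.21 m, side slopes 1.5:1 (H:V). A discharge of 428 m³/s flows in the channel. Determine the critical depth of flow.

y_c = 5.75 m

At critical depth, Q² T / (g A³) = 1, i.e. A³/T = Q²/g = 428²/9.81 = 18670.
Trying y = 4.55 m: A³/T = 7087 — short.
Trying y = 7.05 m: A³/T = 44660 — over.
Trying y = 5.75 m: A³/T = 18730 — matches.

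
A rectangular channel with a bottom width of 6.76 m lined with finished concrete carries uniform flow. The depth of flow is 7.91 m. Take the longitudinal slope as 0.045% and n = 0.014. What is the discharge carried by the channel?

Q = 144 m³/s

Flow area A = b·y = 6.76 × 7.91 = 53.47 m². Wetted perimeter P = b + 2y = 6.76 + 2×7.91 = 22.58 m.
Hydraulic radius R = A/P = 53.47/22.58 = 2.368 m.
Manning's equation: Q = (1/n) A R^(2/3) S^(1/2) = (1/0.014) × 53.47 × 2.368^(2/3) × 0.00045^(1/2) = 144 m³/s.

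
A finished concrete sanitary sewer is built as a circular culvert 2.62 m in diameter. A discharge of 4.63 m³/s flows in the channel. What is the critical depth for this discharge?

y_c = 0.951 m

At critical depth, Q² T / (g A³) = 1, i.e. A³/T = Q²/g = 4.63²/9.81 = 2.185.
Trying y = 1.15 m: A³/T = 4.543 — over.
Trying y = 0.839 m: A³/T = 1.35 — short.
Trying y = 0.951 m: A³/T = 2.189 — ≈ 2.185.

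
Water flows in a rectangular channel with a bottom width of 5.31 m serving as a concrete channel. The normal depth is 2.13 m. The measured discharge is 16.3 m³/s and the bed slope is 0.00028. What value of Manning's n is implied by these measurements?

Flow area A = b·y = 5.31 × 2.13 = 11.31 m². Wetted perimeter P = b + 2y = 5.31 + 2×2.13 = 9.57 m.
Hydraulic radius R = A/P = 11.31/9.57 = 1.182 m.
Rearranging Manning's equation: n = (1/Q) A R^(2/3) S^(1/2) = (1/16.3) × 11.31 × 1.182^(2/3) × √0.00028 = 0.013.

n = 0.013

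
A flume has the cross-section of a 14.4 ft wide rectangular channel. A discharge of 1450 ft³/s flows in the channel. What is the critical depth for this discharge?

y_c = 6.8 ft

For a rectangular channel, critical depth y_c = (q²/g)^(1/3) where q = Q/b = 1450/14.4 = 100.7 ft²/s.
So y_c = (100.7²/32.2)^(1/3) = 6.8 ft.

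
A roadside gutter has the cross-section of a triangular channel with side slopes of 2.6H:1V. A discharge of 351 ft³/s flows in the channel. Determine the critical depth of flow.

At critical depth, Q² T / (g A³) = 1, i.e. A³/T = Q²/g = 351²/32.2 = 3826.
Try y = 4.88 ft: A³/T = 9354 — over.
Try y = 4.08 ft: A³/T = 3821 — close enough.

y_c = 4.08 ft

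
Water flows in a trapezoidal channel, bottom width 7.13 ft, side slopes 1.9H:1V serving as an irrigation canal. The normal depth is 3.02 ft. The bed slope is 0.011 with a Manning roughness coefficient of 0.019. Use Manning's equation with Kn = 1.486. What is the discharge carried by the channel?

With bottom width b = 7.13 ft and side slope z = 1.9: A = (b + zy)y = (7.13 + 1.9×3.02)×3.02 = 38.86 ft²; P = b + 2y√(1+z²) = 7.13 + 2×3.02×2.147 = 20.1 ft.
Hydraulic radius R = A/P = 38.86/20.1 = 1.934 ft.
Manning's equation: Q = (1.486/n) A R^(2/3) S^(1/2) = (1.486/0.019) × 38.86 × 1.934^(2/3) × 0.011^(1/2) = 495 ft³/s.

Q = 495 ft³/s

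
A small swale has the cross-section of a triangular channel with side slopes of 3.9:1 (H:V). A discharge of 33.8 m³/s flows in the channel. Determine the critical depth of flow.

At critical depth, Q² T / (g A³) = 1, i.e. A³/T = Q²/g = 33.8²/9.81 = 116.5.
Try y = 1.2 m: A³/T = 18.92 — short.
Try y = 2.06 m: A³/T = 282.1 — over.
Try y = 1.73 m: A³/T = 117.9 — close enough.

y_c = 1.73 m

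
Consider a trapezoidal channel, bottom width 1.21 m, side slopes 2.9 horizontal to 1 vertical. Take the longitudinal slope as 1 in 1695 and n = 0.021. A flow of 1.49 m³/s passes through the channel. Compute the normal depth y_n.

Manning's equation rearranged: A R^(2/3) = nQ / (1·√S) = 0.021 × 1.49 / (√0.00059) = 1.288.
Trying y = 0.488 m: A R^(2/3) = 0.5801 — short.
Trying y = 0.878 m: A R^(2/3) = 2.077 — over.
Trying y = 0.708 m: A R^(2/3) = 1.287 — ≈ 1.288.

y_n = 0.708 m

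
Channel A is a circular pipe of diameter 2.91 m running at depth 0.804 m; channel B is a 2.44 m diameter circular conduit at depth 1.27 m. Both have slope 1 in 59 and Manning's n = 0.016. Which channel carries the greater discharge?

channel B

Channel A: For a circular section of diameter D = 2.91 m at depth y = 0.804 m, the central angle is θ = 2 arccos(1 − 2y/D) = 2.214 rad. Then A = (D²/8)(θ − sin θ) = 1.496 m² and P = Dθ/2 = 3.221 m. Hydraulic radius R = A/P = 1.496/3.221 = 0.4645 m. Q_A = (1/0.016)·1.496·0.4645^(2/3)·√0.01695 = 7.302 m³/s.
Channel B: For a circular section of diameter D = 2.44 m at depth y = 1.27 m, the central angle is θ = 2 arccos(1 − 2y/D) = 3.224 rad. Then A = (D²/8)(θ − sin θ) = 2.46 m² and P = Dθ/2 = 3.933 m. Hydraulic radius R = A/P = 2.46/3.933 = 0.6255 m. Q_B = (1/0.016)·2.46·0.6255^(2/3)·√0.01695 = 14.64 m³/s.
Q_A = 7.302 m³/s vs Q_B = 14.64 m³/s, so channel B carries more.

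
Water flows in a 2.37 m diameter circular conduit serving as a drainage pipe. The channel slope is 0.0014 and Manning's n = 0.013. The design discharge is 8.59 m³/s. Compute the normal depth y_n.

Manning's equation rearranged: A R^(2/3) = nQ / (1·√S) = 0.013 × 8.59 / (√0.0014) = 2.985.
Try y = 2.2 m: A R^(2/3) = 3.345 — high.
Try y = 1.4 m: A R^(2/3) = 2.041 — low.
Try y = 1.86 m: A R^(2/3) = 2.983 — ≈ 2.985.

y_n = 1.86 m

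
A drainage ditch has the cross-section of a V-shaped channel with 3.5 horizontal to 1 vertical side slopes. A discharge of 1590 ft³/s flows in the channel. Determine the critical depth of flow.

y_c = 6.63 ft

At critical depth, Q² T / (g A³) = 1, i.e. A³/T = Q²/g = 1590²/32.2 = 78510.
Trying y = 5.58 ft: A³/T = 33130 — too small.
Trying y = 6.63 ft: A³/T = 78460 — matches.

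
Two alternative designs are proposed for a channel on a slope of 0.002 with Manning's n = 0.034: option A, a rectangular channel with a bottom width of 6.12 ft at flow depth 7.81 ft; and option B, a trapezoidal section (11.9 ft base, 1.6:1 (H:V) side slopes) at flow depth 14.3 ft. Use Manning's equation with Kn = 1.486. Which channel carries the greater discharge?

Channel A: Flow area A = b·y = 6.12 × 7.81 = 47.8 ft². Wetted perimeter P = b + 2y = 6.12 + 2×7.81 = 21.74 ft. Hydraulic radius R = A/P = 47.8/21.74 = 2.199 ft. Q_A = (1.486/0.034)·47.8·2.199^(2/3)·√0.002 = 158 ft³/s.
Channel B: With bottom width b = 11.9 ft and side slope z = 1.6: A = (b + zy)y = (11.9 + 1.6×14.3)×14.3 = 497.4 ft²; P = b + 2y√(1+z²) = 11.9 + 2×14.3×1.887 = 65.86 ft. Hydraulic radius R = A/P = 497.4/65.86 = 7.551 ft. Q_B = (1.486/0.034)·497.4·7.551^(2/3)·√0.002 = 3742 ft³/s.
Q_A = 158 ft³/s vs Q_B = 3742 ft³/s, so channel B carries more.

channel B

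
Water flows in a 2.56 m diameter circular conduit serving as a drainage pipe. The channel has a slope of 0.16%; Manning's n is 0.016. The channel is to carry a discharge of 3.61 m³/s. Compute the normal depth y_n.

y_n = 1.09 m

Manning's equation rearranged: A R^(2/3) = nQ / (1·√S) = 0.016 × 3.61 / (√0.0016) = 1.444.
At y = 1.25 m: A R^(2/3) = 1.835 — high.
At y = 0.871 m: A R^(2/3) = 0.9528 — low.
At y = 1.09 m: A R^(2/3) = 1.443 — ≈ 1.444.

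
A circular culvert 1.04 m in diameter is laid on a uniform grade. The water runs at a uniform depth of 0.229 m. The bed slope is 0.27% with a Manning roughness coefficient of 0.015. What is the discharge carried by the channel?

For a circular section of diameter D = 1.04 m at depth y = 0.229 m, the central angle is θ = 2 arccos(1 − 2y/D) = 1.954 rad. Then A = (D²/8)(θ − sin θ) = 0.1387 m² and P = Dθ/2 = 1.016 m.
Hydraulic radius R = A/P = 0.1387/1.016 = 0.1366 m.
Manning's equation: Q = (1/n) A R^(2/3) S^(1/2) = (1/0.015) × 0.1387 × 0.1366^(2/3) × 0.0027^(1/2) = 0.127 m³/s.

Q = 0.127 m³/s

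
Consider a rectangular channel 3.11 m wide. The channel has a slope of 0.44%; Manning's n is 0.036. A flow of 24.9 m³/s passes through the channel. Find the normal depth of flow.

y_n = 4.03 m

Manning's equation rearranged: A R^(2/3) = nQ / (1·√S) = 0.036 × 24.9 / (√0.0044) = 13.51.
At y = 5.15 m: A R^(2/3) = 18.03 — too large.
At y = 4.03 m: A R^(2/3) = 13.53 — matches.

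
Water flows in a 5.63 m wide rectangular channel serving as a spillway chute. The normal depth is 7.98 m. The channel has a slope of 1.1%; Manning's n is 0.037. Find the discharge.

Q = 208 m³/s

Flow area A = b·y = 5.63 × 7.98 = 44.93 m². Wetted perimeter P = b + 2y = 5.63 + 2×7.98 = 21.59 m.
Hydraulic radius R = A/P = 44.93/21.59 = 2.081 m.
Manning's equation: Q = (1/n) A R^(2/3) S^(1/2) = (1/0.037) × 44.93 × 2.081^(2/3) × 0.011^(1/2) = 208 m³/s.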